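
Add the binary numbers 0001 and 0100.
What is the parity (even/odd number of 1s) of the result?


0001 = 1
0100 = 4
Sum = 5 = 101
1s count = 2

even parity (2 ones in 101)


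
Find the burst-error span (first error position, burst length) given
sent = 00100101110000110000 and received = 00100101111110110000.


XOR: 00000000001110000000

Burst at position 10, length 3


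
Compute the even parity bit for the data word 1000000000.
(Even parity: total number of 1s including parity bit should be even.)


Number of 1s in data: 1
Parity bit: 1

1


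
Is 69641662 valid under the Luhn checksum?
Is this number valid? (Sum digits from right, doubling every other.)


Luhn sum = 32
32 mod 10 = 2

Invalid (Luhn sum mod 10 = 2)


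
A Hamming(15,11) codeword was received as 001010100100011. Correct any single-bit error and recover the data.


Syndrome = 10: error at position 10

Data: 11010000011 (corrected bit 10)


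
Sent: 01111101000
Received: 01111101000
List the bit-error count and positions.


XOR: 00000000000

0 errors (received matches sent)


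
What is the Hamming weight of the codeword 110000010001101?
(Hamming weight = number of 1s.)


Counting 1s in 110000010001101

6


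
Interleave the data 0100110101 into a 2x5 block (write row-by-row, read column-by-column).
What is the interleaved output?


Matrix:
  01001
  10101
Read columns: 0110010011

0110010011


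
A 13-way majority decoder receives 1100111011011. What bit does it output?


Ones: 9 out of 13
Threshold: 7

1 (9/13 voted 1)


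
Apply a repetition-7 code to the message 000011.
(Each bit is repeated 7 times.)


Each bit -> 7 copies

000000000000000000000000000011111111111111


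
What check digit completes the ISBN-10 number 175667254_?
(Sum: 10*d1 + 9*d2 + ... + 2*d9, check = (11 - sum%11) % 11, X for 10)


Weighted sum: 257
257 mod 11 = 4

Check digit: 7


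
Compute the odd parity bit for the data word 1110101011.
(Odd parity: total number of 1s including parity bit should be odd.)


Number of 1s in data: 7
Parity bit: 0

0


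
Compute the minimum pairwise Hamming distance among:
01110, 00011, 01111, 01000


Comparing all pairs, minimum distance: 1
Can detect 0 errors, correct 0 errors

1


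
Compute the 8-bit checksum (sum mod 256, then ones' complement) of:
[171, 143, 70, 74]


Sum = 458 mod 256 = 202
Complement = 53

53


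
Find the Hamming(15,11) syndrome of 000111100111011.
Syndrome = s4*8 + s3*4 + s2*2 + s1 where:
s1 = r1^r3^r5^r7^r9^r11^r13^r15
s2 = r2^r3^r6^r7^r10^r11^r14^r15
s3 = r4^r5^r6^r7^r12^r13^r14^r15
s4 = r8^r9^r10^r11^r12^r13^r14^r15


s1=0, s2=0, s3=1, s4=1

Syndrome = 12 (error at position 12)


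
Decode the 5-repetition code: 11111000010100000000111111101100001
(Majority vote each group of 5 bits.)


Groups: 11111, 00001, 01000, 00000, 11111, 11011, 00001
Majority votes: 1000110

1000110


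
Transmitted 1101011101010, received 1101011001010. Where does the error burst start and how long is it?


XOR: 0000000100000

Burst at position 7, length 1


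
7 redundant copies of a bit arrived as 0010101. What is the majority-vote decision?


Ones: 3 out of 7
Threshold: 4

0 (3/7 voted 1)


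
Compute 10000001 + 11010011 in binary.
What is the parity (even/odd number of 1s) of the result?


10000001 = 129
11010011 = 211
Sum = 340 = 101010100
1s count = 4

even parity (4 ones in 101010100)


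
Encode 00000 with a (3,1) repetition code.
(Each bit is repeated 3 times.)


Each bit -> 3 copies

000000000000000


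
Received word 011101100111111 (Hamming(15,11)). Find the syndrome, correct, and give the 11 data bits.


Syndrome = 5: error at position 5

Data: 11110111111 (corrected bit 5)


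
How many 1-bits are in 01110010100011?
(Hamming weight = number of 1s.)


Counting 1s in 01110010100011

7


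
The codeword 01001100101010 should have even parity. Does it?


Number of 1s: 6

Yes, parity is correct (6 ones)


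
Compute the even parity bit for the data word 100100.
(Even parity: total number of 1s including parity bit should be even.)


Number of 1s in data: 2
Parity bit: 0

0


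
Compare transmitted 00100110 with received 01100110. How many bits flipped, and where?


XOR: 01000000

1 error(s) at position(s): 1


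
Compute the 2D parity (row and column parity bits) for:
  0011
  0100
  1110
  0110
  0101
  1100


Row parities: 011000
Column parities: 0110

Row P: 011000, Col P: 0110, Corner: 0


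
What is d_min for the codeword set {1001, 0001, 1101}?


Comparing all pairs, minimum distance: 1
Can detect 0 errors, correct 0 errors

1


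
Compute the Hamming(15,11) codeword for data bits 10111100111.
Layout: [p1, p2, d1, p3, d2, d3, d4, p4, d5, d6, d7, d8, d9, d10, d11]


Parity bits: p1=1, p2=0, p3=1, p4=1

101101111100111


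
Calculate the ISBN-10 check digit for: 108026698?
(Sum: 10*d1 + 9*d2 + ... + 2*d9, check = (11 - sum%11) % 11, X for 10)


Weighted sum: 183
183 mod 11 = 7

Check digit: 4


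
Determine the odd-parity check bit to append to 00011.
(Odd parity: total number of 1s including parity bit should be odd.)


Number of 1s in data: 2
Parity bit: 1

1


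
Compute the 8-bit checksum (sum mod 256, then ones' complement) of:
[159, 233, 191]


Sum = 583 mod 256 = 71
Complement = 184

184


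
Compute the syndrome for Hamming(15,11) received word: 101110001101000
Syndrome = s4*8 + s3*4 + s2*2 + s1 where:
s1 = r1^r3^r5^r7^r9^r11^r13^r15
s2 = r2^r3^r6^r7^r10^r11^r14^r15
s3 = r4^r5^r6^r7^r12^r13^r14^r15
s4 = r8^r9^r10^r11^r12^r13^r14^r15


s1=0, s2=0, s3=1, s4=1

Syndrome = 12 (error at position 12)


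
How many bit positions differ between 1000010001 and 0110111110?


XOR: 1110101111
Count of 1s: 8

8


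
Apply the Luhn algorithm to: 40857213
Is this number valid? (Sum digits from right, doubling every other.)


Luhn sum = 32
32 mod 10 = 2

Invalid (Luhn sum mod 10 = 2)


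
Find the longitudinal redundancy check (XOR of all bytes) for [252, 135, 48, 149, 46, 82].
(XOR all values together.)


XOR chain: 252 ^ 135 ^ 48 ^ 149 ^ 46 ^ 82 = 162

162


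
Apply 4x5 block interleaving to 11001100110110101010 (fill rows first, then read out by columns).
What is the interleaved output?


Matrix:
  11001
  10011
  01101
  01010
Read columns: 11001011001001011110

11001011001001011110


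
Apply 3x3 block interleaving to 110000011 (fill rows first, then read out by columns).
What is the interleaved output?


Matrix:
  110
  000
  011
Read columns: 100101001

100101001


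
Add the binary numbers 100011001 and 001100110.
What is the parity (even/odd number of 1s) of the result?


100011001 = 281
001100110 = 102
Sum = 383 = 101111111
1s count = 8

even parity (8 ones in 101111111)


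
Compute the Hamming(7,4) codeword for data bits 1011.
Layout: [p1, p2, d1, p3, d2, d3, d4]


Parity bits: p1=0, p2=1, p3=0

0110011


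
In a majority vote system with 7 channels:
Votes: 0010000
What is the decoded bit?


Ones: 1 out of 7
Threshold: 4

0 (1/7 voted 1)


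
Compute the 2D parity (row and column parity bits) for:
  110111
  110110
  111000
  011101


Row parities: 1010
Column parities: 100100

Row P: 1010, Col P: 100100, Corner: 0


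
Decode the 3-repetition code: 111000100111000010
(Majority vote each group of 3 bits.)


Groups: 111, 000, 100, 111, 000, 010
Majority votes: 100100

100100


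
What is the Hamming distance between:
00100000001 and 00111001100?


XOR: 00011001101
Count of 1s: 5

5


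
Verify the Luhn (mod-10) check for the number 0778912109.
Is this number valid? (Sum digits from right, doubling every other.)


Luhn sum = 44
44 mod 10 = 4

Invalid (Luhn sum mod 10 = 4)


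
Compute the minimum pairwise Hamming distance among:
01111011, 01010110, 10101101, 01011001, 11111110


Comparing all pairs, minimum distance: 2
Can detect 1 errors, correct 0 errors

2


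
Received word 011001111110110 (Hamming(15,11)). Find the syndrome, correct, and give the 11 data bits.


Syndrome = 3: error at position 3

Data: 00111110110 (corrected bit 3)


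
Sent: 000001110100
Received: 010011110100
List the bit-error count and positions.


XOR: 010010000000

2 error(s) at position(s): 1, 4


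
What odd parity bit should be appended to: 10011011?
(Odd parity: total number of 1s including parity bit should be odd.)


Number of 1s in data: 5
Parity bit: 0

0


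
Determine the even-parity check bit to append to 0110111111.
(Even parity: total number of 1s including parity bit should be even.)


Number of 1s in data: 8
Parity bit: 0

0


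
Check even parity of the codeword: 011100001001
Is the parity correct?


Number of 1s: 5

No, parity error (5 ones)


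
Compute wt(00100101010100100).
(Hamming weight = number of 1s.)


Counting 1s in 00100101010100100

6


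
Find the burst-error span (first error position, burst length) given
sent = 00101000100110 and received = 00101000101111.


XOR: 00000000001001

Burst at position 10, length 4


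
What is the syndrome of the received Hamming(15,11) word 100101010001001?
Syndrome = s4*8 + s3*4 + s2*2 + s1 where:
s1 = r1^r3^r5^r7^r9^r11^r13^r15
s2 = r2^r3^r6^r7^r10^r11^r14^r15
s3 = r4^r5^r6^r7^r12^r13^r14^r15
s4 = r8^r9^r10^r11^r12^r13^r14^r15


s1=0, s2=0, s3=0, s4=1

Syndrome = 8 (error at position 8)


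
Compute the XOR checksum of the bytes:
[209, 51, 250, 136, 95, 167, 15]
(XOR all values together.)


XOR chain: 209 ^ 51 ^ 250 ^ 136 ^ 95 ^ 167 ^ 15 = 103

103


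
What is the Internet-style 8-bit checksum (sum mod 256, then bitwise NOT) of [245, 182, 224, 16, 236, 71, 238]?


Sum = 1212 mod 256 = 188
Complement = 67

67


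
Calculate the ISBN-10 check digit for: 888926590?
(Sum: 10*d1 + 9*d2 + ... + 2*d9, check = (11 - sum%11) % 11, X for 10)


Weighted sum: 368
368 mod 11 = 5

Check digit: 6


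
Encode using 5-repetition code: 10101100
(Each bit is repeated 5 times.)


Each bit -> 5 copies

1111100000111110000011111111110000000000


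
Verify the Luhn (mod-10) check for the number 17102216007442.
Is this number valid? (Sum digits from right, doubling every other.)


Luhn sum = 44
44 mod 10 = 4

Invalid (Luhn sum mod 10 = 4)


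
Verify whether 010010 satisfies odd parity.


Number of 1s: 2

No, parity error (2 ones)


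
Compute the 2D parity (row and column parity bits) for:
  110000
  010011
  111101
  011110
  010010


Row parities: 01100
Column parities: 010010

Row P: 01100, Col P: 010010, Corner: 0


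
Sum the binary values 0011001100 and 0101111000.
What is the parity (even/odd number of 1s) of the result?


0011001100 = 204
0101111000 = 376
Sum = 580 = 1001000100
1s count = 3

odd parity (3 ones in 1001000100)


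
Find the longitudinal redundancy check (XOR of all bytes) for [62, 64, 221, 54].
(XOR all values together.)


XOR chain: 62 ^ 64 ^ 221 ^ 54 = 149

149


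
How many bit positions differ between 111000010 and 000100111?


XOR: 111100101
Count of 1s: 6

6


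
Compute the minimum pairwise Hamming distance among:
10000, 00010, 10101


Comparing all pairs, minimum distance: 2
Can detect 1 errors, correct 0 errors

2


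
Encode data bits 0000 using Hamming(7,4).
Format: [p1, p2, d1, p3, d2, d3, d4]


Parity bits: p1=0, p2=0, p3=0

0000000


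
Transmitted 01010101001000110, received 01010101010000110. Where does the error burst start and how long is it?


XOR: 00000000011000000

Burst at position 9, length 2


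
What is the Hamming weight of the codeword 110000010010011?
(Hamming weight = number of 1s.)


Counting 1s in 110000010010011

6


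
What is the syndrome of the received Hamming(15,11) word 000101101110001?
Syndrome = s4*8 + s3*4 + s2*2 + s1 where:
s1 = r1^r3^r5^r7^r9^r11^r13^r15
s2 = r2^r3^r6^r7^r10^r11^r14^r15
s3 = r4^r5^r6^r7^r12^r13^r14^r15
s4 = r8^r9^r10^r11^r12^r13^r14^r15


s1=0, s2=1, s3=0, s4=0

Syndrome = 2 (error at position 2)


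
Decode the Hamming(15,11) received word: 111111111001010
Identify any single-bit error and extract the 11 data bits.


Syndrome = 3: error at position 3

Data: 01111001010 (corrected bit 3)


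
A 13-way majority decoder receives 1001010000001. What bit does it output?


Ones: 4 out of 13
Threshold: 7

0 (4/13 voted 1)


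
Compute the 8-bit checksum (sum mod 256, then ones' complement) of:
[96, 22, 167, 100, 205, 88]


Sum = 678 mod 256 = 166
Complement = 89

89


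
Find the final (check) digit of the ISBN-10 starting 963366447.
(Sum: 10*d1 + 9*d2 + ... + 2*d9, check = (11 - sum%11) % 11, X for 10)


Weighted sum: 297
297 mod 11 = 0

Check digit: 0


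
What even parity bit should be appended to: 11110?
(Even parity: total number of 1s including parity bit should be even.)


Number of 1s in data: 4
Parity bit: 0

0


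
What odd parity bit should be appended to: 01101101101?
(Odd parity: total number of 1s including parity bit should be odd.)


Number of 1s in data: 7
Parity bit: 0

0


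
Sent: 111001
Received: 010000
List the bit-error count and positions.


XOR: 101001

3 error(s) at position(s): 0, 2, 5


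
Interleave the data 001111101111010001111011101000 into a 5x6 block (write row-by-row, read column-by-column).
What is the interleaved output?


Matrix:
  001111
  101111
  010001
  111011
  101000
Read columns: 010110011011011110001101011110

010110011011011110001101011110


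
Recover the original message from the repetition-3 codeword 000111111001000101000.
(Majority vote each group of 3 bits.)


Groups: 000, 111, 111, 001, 000, 101, 000
Majority votes: 0110010

0110010


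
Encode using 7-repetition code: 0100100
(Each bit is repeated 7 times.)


Each bit -> 7 copies

0000000111111100000000000000111111100000000000000


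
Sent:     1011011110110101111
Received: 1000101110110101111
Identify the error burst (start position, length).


XOR: 0011110000000000000

Burst at position 2, length 4


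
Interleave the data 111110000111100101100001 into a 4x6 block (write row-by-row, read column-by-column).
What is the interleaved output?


Matrix:
  111110
  000111
  100101
  100001
Read columns: 101110001000111011000111

101110001000111011000111


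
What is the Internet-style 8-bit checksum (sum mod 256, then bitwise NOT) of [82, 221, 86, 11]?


Sum = 400 mod 256 = 144
Complement = 111

111


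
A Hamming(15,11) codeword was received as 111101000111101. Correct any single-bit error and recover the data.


Syndrome = 13: error at position 13

Data: 10100111001 (corrected bit 13)


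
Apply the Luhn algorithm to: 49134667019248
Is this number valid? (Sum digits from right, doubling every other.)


Luhn sum = 74
74 mod 10 = 4

Invalid (Luhn sum mod 10 = 4)


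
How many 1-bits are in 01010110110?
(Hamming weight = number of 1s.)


Counting 1s in 01010110110

6


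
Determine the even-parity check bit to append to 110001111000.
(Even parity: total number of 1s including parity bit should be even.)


Number of 1s in data: 6
Parity bit: 0

0


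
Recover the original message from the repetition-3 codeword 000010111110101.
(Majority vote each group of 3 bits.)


Groups: 000, 010, 111, 110, 101
Majority votes: 00111

00111


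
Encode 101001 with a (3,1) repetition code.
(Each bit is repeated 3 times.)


Each bit -> 3 copies

111000111000000111


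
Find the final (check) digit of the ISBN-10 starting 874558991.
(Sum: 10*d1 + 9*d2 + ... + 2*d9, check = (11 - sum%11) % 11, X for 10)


Weighted sum: 345
345 mod 11 = 4

Check digit: 7


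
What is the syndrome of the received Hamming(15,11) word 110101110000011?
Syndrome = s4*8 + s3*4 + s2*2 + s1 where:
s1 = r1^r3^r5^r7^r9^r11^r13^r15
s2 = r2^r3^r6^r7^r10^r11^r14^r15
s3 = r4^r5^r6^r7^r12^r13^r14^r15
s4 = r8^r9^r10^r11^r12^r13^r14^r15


s1=1, s2=1, s3=1, s4=1

Syndrome = 15 (error at position 15)


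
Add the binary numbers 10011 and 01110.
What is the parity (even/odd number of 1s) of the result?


10011 = 19
01110 = 14
Sum = 33 = 100001
1s count = 2

even parity (2 ones in 100001)


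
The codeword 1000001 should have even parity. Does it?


Number of 1s: 2

Yes, parity is correct (2 ones)


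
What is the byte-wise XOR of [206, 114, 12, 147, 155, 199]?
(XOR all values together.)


XOR chain: 206 ^ 114 ^ 12 ^ 147 ^ 155 ^ 199 = 127

127


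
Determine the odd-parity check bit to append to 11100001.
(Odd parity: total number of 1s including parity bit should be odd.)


Number of 1s in data: 4
Parity bit: 1

1


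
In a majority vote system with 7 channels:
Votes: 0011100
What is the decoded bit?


Ones: 3 out of 7
Threshold: 4

0 (3/7 voted 1)


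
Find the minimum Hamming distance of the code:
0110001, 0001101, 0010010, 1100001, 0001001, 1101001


Comparing all pairs, minimum distance: 1
Can detect 0 errors, correct 0 errors

1


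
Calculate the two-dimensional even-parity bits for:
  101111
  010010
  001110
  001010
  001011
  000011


Row parities: 101010
Column parities: 110001

Row P: 101010, Col P: 110001, Corner: 1


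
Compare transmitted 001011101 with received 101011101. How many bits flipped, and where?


XOR: 100000000

1 error(s) at position(s): 0


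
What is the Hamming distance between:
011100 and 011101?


XOR: 000001
Count of 1s: 1

1


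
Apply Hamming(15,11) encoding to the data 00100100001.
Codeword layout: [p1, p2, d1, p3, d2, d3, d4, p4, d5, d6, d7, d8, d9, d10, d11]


Parity bits: p1=1, p2=1, p3=0, p4=0

110001000100001


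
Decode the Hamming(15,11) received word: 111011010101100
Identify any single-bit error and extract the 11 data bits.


Syndrome = 0: no error detected

Data: 11100101100 (no errors)


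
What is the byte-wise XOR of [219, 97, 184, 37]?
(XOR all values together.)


XOR chain: 219 ^ 97 ^ 184 ^ 37 = 39

39


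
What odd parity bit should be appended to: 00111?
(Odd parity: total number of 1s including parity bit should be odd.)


Number of 1s in data: 3
Parity bit: 0

0


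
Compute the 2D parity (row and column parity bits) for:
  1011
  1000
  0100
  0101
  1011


Row parities: 11101
Column parities: 1001

Row P: 11101, Col P: 1001, Corner: 0


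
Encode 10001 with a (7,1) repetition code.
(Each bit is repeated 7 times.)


Each bit -> 7 copies

11111110000000000000000000001111111


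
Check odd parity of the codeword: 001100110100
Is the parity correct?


Number of 1s: 5

Yes, parity is correct (5 ones)


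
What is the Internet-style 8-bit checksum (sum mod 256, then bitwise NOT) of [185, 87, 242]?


Sum = 514 mod 256 = 2
Complement = 253

253


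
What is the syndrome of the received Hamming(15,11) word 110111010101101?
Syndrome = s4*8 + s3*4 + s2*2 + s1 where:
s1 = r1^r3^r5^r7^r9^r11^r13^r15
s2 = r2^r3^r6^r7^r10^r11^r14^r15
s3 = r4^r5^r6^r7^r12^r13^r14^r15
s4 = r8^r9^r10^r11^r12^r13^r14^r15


s1=0, s2=0, s3=0, s4=1

Syndrome = 8 (error at position 8)


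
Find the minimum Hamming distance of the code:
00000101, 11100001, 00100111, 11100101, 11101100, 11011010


Comparing all pairs, minimum distance: 1
Can detect 0 errors, correct 0 errors

1


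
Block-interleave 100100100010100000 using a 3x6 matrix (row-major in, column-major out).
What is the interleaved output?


Matrix:
  100100
  100010
  100000
Read columns: 111000000100010000

111000000100010000


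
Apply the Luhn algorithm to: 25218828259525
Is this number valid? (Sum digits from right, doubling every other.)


Luhn sum = 73
73 mod 10 = 3

Invalid (Luhn sum mod 10 = 3)


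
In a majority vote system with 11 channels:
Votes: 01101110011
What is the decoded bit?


Ones: 7 out of 11
Threshold: 6

1 (7/11 voted 1)


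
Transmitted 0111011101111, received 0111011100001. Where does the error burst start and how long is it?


XOR: 0000000001110

Burst at position 9, length 3


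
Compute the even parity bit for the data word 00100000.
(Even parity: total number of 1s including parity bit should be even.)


Number of 1s in data: 1
Parity bit: 1

1


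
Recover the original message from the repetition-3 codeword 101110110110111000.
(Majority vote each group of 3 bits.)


Groups: 101, 110, 110, 110, 111, 000
Majority votes: 111110

111110


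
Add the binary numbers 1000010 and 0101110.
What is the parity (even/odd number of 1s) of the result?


1000010 = 66
0101110 = 46
Sum = 112 = 1110000
1s count = 3

odd parity (3 ones in 1110000)


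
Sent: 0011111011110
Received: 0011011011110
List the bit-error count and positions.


XOR: 0000100000000

1 error(s) at position(s): 4


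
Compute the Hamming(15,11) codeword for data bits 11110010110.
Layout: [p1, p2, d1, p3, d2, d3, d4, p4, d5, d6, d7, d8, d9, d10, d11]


Parity bits: p1=1, p2=1, p3=1, p4=1

111111110010110


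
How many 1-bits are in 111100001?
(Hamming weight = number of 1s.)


Counting 1s in 111100001

5


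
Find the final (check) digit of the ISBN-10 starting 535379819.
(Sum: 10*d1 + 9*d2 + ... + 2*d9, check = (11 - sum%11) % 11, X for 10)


Weighted sum: 278
278 mod 11 = 3

Check digit: 8


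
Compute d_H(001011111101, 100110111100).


XOR: 101101000001
Count of 1s: 5

5


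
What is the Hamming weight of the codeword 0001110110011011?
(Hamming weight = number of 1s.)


Counting 1s in 0001110110011011

9


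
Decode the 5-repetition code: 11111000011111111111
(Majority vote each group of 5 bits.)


Groups: 11111, 00001, 11111, 11111
Majority votes: 1011

1011


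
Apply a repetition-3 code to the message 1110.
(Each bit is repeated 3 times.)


Each bit -> 3 copies

111111111000


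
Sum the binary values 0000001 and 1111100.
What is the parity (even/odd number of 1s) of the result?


0000001 = 1
1111100 = 124
Sum = 125 = 1111101
1s count = 6

even parity (6 ones in 1111101)


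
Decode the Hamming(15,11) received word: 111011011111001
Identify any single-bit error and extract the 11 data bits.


Syndrome = 0: no error detected

Data: 11101111001 (no errors)


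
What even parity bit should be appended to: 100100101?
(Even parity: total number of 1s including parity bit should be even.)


Number of 1s in data: 4
Parity bit: 0

0


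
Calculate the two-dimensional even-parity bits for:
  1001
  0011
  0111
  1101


Row parities: 0011
Column parities: 0000

Row P: 0011, Col P: 0000, Corner: 0


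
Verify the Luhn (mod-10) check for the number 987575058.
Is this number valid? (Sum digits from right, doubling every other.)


Luhn sum = 41
41 mod 10 = 1

Invalid (Luhn sum mod 10 = 1)


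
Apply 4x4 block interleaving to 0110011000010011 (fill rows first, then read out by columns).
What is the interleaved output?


Matrix:
  0110
  0110
  0001
  0011
Read columns: 0000110011010011

0000110011010011


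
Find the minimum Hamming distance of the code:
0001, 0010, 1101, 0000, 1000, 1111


Comparing all pairs, minimum distance: 1
Can detect 0 errors, correct 0 errors

1


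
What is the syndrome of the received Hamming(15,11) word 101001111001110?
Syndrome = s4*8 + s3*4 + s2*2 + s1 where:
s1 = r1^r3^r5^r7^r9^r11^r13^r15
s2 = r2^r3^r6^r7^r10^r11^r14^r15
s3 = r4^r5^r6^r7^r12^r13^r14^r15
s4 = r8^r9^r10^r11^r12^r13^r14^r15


s1=1, s2=0, s3=1, s4=1

Syndrome = 13 (error at position 13)


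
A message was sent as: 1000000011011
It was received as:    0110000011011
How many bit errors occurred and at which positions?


XOR: 1110000000000

3 error(s) at position(s): 0, 1, 2


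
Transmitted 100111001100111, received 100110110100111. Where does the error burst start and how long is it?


XOR: 000001111000000

Burst at position 5, length 4


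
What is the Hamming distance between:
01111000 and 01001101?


XOR: 00110101
Count of 1s: 4

4


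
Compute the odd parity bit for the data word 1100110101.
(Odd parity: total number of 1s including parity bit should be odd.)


Number of 1s in data: 6
Parity bit: 1

1


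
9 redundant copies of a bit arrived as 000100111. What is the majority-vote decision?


Ones: 4 out of 9
Threshold: 5

0 (4/9 voted 1)


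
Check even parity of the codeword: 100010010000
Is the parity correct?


Number of 1s: 3

No, parity error (3 ones)


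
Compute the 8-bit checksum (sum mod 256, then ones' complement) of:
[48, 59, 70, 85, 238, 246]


Sum = 746 mod 256 = 234
Complement = 21

21


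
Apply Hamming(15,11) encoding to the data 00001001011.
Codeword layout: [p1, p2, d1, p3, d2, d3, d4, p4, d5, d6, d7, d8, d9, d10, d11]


Parity bits: p1=0, p2=0, p3=1, p4=0

000100001001011


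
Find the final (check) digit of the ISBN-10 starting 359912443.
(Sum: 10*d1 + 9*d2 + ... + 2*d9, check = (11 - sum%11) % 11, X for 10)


Weighted sum: 260
260 mod 11 = 7

Check digit: 4


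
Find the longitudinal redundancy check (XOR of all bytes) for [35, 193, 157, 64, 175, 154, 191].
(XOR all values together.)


XOR chain: 35 ^ 193 ^ 157 ^ 64 ^ 175 ^ 154 ^ 191 = 181

181


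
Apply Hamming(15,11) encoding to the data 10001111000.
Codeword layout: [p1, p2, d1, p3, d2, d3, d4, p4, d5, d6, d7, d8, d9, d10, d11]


Parity bits: p1=1, p2=1, p3=1, p4=0

111100001111000


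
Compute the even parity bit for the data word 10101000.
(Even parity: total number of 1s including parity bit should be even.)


Number of 1s in data: 3
Parity bit: 1

1


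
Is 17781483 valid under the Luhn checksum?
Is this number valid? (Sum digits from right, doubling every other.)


Luhn sum = 38
38 mod 10 = 8

Invalid (Luhn sum mod 10 = 8)


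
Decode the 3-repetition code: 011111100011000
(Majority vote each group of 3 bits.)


Groups: 011, 111, 100, 011, 000
Majority votes: 11010

11010


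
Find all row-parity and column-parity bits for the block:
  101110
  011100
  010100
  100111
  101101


Row parities: 01000
Column parities: 101100

Row P: 01000, Col P: 101100, Corner: 1


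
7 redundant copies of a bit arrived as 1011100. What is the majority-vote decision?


Ones: 4 out of 7
Threshold: 4

1 (4/7 voted 1)


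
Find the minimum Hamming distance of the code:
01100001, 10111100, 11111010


Comparing all pairs, minimum distance: 3
Can detect 2 errors, correct 1 errors

3


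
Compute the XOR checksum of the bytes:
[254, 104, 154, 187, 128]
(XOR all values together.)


XOR chain: 254 ^ 104 ^ 154 ^ 187 ^ 128 = 55

55


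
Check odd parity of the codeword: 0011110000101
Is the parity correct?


Number of 1s: 6

No, parity error (6 ones)


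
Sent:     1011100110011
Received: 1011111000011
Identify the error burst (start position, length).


XOR: 0000011110000

Burst at position 5, length 4


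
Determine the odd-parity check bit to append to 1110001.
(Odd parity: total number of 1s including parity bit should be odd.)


Number of 1s in data: 4
Parity bit: 1

1


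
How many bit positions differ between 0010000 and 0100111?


XOR: 0110111
Count of 1s: 5

5


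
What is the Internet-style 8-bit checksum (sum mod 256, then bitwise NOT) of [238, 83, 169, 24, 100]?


Sum = 614 mod 256 = 102
Complement = 153

153


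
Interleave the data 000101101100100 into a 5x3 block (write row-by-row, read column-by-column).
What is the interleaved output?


Matrix:
  000
  101
  101
  100
  100
Read columns: 011110000001100

011110000001100


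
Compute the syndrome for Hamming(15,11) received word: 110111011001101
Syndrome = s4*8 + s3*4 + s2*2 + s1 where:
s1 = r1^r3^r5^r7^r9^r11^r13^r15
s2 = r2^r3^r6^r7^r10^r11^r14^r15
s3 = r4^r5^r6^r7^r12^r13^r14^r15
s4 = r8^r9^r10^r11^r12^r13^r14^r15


s1=1, s2=1, s3=0, s4=1

Syndrome = 11 (error at position 11)


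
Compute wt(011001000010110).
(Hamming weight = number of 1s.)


Counting 1s in 011001000010110

6


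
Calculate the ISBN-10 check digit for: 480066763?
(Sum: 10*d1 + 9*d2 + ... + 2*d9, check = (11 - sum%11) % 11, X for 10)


Weighted sum: 230
230 mod 11 = 10

Check digit: 1


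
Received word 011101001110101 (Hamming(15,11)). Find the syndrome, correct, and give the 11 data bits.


Syndrome = 9: error at position 9

Data: 10100110101 (corrected bit 9)


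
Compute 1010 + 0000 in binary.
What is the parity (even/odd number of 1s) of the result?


1010 = 10
0000 = 0
Sum = 10 = 1010
1s count = 2

even parity (2 ones in 1010)


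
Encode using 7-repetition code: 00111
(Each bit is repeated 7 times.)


Each bit -> 7 copies

00000000000000111111111111111111111


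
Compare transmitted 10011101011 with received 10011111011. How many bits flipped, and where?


XOR: 00000010000

1 error(s) at position(s): 6


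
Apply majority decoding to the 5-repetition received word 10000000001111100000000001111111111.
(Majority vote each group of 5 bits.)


Groups: 10000, 00000, 11111, 00000, 00000, 11111, 11111
Majority votes: 0010011

0010011


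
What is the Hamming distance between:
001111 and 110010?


XOR: 111101
Count of 1s: 5

5


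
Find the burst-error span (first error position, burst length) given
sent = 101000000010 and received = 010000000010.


XOR: 111000000000

Burst at position 0, length 3


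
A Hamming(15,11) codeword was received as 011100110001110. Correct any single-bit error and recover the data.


Syndrome = 5: error at position 5

Data: 11010001110 (corrected bit 5)


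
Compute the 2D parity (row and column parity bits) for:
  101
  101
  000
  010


Row parities: 0001
Column parities: 010

Row P: 0001, Col P: 010, Corner: 1


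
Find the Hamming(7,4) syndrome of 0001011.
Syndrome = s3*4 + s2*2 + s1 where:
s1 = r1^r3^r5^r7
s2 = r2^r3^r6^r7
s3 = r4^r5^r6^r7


s1=1, s2=0, s3=1

Syndrome = 5 (error at position 5)


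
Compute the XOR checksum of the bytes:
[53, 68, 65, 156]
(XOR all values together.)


XOR chain: 53 ^ 68 ^ 65 ^ 156 = 172

172


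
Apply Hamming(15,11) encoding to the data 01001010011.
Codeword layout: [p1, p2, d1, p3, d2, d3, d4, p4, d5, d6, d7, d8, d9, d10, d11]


Parity bits: p1=0, p2=1, p3=1, p4=0

010110001010011


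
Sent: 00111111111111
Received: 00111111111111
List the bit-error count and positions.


XOR: 00000000000000

0 errors (received matches sent)


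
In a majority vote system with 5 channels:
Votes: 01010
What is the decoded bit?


Ones: 2 out of 5
Threshold: 3

0 (2/5 voted 1)


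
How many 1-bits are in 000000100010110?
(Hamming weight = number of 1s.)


Counting 1s in 000000100010110

4


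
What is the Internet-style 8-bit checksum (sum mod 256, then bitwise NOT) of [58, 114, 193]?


Sum = 365 mod 256 = 109
Complement = 146

146


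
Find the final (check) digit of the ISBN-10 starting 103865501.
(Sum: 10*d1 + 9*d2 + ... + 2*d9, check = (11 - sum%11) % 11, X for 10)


Weighted sum: 173
173 mod 11 = 8

Check digit: 3


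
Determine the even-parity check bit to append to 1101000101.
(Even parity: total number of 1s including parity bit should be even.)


Number of 1s in data: 5
Parity bit: 1

1


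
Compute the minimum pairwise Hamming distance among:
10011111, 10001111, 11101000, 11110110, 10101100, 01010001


Comparing all pairs, minimum distance: 1
Can detect 0 errors, correct 0 errors

1


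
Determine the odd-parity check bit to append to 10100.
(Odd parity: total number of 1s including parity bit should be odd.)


Number of 1s in data: 2
Parity bit: 1

1


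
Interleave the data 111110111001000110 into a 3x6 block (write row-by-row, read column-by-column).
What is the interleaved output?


Matrix:
  111110
  111001
  000110
Read columns: 110110110101101010

110110110101101010


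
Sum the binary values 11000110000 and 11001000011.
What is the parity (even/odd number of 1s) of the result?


11000110000 = 1584
11001000011 = 1603
Sum = 3187 = 110001110011
1s count = 7

odd parity (7 ones in 110001110011)


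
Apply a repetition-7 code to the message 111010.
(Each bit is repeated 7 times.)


Each bit -> 7 copies

111111111111111111111000000011111110000000


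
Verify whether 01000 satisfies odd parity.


Number of 1s: 1

Yes, parity is correct (1 ones)


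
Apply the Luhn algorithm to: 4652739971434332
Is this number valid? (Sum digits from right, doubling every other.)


Luhn sum = 79
79 mod 10 = 9

Invalid (Luhn sum mod 10 = 9)


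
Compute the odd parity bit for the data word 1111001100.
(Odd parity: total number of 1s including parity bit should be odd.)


Number of 1s in data: 6
Parity bit: 1

1


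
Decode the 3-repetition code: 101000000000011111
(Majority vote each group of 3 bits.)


Groups: 101, 000, 000, 000, 011, 111
Majority votes: 100011

100011


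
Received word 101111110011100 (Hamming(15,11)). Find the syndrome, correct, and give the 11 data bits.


Syndrome = 0: no error detected

Data: 11110011100 (no errors)


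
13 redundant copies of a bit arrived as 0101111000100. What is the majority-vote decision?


Ones: 6 out of 13
Threshold: 7

0 (6/13 voted 1)


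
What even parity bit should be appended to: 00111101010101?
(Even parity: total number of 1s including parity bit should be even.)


Number of 1s in data: 8
Parity bit: 0

0


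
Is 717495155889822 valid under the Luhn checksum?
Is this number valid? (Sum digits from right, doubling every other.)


Luhn sum = 79
79 mod 10 = 9

Invalid (Luhn sum mod 10 = 9)


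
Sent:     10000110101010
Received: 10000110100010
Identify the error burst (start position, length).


XOR: 00000000001000

Burst at position 10, length 1


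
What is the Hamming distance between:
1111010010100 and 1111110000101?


XOR: 0000100010001
Count of 1s: 3

3


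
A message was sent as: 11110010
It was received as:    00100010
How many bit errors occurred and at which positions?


XOR: 11010000

3 error(s) at position(s): 0, 1, 3


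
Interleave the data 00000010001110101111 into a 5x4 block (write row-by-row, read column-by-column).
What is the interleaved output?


Matrix:
  0000
  0010
  0011
  1010
  1111
Read columns: 00011000010111100101

00011000010111100101


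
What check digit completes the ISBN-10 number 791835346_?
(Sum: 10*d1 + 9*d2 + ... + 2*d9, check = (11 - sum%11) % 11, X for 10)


Weighted sum: 294
294 mod 11 = 8

Check digit: 3


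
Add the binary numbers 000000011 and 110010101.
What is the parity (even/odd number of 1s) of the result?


000000011 = 3
110010101 = 405
Sum = 408 = 110011000
1s count = 4

even parity (4 ones in 110011000)


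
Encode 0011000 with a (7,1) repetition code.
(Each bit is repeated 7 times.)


Each bit -> 7 copies

0000000000000011111111111111000000000000000000000


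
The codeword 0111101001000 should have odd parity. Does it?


Number of 1s: 6

No, parity error (6 ones)


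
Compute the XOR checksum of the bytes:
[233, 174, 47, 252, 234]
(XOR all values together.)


XOR chain: 233 ^ 174 ^ 47 ^ 252 ^ 234 = 126

126


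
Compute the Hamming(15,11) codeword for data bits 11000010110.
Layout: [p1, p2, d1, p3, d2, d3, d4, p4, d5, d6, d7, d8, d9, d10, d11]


Parity bits: p1=0, p2=1, p3=1, p4=1

011110010010110


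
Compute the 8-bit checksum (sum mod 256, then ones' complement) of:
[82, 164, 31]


Sum = 277 mod 256 = 21
Complement = 234

234


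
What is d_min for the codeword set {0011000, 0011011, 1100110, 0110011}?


Comparing all pairs, minimum distance: 2
Can detect 1 errors, correct 0 errors

2


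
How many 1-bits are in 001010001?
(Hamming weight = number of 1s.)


Counting 1s in 001010001

3


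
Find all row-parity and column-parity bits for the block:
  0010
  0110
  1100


Row parities: 100
Column parities: 1000

Row P: 100, Col P: 1000, Corner: 1


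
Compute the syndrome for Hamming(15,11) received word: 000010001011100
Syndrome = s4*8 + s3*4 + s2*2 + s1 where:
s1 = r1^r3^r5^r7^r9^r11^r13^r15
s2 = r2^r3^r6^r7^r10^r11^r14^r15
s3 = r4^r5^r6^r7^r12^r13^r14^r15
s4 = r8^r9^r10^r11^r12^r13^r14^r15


s1=0, s2=1, s3=1, s4=0

Syndrome = 6 (error at position 6)


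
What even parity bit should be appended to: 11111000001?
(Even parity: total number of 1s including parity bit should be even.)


Number of 1s in data: 6
Parity bit: 0

0


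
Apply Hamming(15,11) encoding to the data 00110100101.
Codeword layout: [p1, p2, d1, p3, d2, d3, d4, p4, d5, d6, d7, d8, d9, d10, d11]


Parity bits: p1=1, p2=0, p3=0, p4=1

100001110100101


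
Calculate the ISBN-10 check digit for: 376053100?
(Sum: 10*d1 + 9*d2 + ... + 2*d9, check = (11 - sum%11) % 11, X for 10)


Weighted sum: 190
190 mod 11 = 3

Check digit: 8


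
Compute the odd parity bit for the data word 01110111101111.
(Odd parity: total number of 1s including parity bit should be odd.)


Number of 1s in data: 11
Parity bit: 0

0


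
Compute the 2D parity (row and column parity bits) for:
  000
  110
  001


Row parities: 001
Column parities: 111

Row P: 001, Col P: 111, Corner: 1


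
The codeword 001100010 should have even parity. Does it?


Number of 1s: 3

No, parity error (3 ones)


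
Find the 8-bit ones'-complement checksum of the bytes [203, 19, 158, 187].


Sum = 567 mod 256 = 55
Complement = 200

200


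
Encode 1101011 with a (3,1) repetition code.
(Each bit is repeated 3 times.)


Each bit -> 3 copies

111111000111000111111


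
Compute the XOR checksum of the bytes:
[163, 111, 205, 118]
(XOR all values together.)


XOR chain: 163 ^ 111 ^ 205 ^ 118 = 119

119


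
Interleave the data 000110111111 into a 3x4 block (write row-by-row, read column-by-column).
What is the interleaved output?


Matrix:
  0001
  1011
  1111
Read columns: 011001011111

011001011111


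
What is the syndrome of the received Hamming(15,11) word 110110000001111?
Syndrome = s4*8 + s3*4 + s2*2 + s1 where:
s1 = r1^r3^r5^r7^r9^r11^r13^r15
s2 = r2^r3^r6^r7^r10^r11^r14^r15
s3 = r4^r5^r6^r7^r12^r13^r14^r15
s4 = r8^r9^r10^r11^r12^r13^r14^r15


s1=0, s2=1, s3=0, s4=0

Syndrome = 2 (error at position 2)


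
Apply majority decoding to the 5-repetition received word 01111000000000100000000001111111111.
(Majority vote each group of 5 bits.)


Groups: 01111, 00000, 00001, 00000, 00000, 11111, 11111
Majority votes: 1000011

1000011


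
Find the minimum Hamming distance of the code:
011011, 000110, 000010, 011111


Comparing all pairs, minimum distance: 1
Can detect 0 errors, correct 0 errors

1


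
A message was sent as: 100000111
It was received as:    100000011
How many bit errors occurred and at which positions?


XOR: 000000100

1 error(s) at position(s): 6


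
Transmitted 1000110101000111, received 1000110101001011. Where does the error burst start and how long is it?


XOR: 0000000000001100

Burst at position 12, length 2


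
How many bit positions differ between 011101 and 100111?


XOR: 111010
Count of 1s: 4

4


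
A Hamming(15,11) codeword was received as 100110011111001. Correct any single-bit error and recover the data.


Syndrome = 3: error at position 3

Data: 11001111001 (corrected bit 3)


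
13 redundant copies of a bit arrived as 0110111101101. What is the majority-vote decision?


Ones: 9 out of 13
Threshold: 7

1 (9/13 voted 1)


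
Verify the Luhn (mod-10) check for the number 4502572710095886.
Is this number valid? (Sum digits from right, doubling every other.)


Luhn sum = 67
67 mod 10 = 7

Invalid (Luhn sum mod 10 = 7)
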